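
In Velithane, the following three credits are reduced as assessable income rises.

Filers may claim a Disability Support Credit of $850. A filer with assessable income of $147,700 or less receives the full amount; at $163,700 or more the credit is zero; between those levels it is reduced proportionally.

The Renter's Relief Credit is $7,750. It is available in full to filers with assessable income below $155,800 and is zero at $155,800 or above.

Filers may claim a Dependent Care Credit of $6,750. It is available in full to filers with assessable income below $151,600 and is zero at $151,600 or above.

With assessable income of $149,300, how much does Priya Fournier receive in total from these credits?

$15,265

Disability Support Credit: $149,300 is $1,600 into a $16,000 phase-out range, leaving 14,400/16,000 of the credit: $850 × 14,400/16,000 = $765.
Renter's Relief Credit: $149,300 is below the $155,800 cutoff, so the full $7,750 applies.
Dependent Care Credit: $149,300 is below the $151,600 cutoff, so the full $6,750 applies.
Total: $765 + $7,750 + $6,750 = $15,265.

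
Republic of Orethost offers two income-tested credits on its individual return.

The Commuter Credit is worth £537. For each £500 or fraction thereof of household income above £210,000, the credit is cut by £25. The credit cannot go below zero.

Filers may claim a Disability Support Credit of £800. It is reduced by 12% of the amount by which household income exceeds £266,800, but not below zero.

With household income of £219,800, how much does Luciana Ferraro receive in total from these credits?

£837

Commuter Credit: income exceeds £210,000 by £9,800, which is 20 full-or-partial £500 increments; reduction = 20 × £25 = £500, leaving £37.
Disability Support Credit: £219,800 is at or below the £266,800 threshold, so the full £800 applies.
Total: £37 + £800 = £837.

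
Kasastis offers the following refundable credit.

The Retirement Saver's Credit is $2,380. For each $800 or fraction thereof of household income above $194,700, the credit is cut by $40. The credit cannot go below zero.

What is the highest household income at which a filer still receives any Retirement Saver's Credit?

After 59 increments the reduction is 59 × $40 = $2,360, leaving $20; one more increment wipes it out. Increment 59 ends at excess 59 × $800 = $47,200, so the highest qualifying income is $194,700 + $47,200 = $241,900.

$241,900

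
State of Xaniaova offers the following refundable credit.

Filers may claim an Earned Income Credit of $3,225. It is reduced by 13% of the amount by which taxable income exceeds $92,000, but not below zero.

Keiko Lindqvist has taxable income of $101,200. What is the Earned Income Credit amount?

$2,029

Earned Income Credit: 13% of the $9,200 excess over $92,000 is $1,196; credit = $3,225 − $1,196 = $2,029.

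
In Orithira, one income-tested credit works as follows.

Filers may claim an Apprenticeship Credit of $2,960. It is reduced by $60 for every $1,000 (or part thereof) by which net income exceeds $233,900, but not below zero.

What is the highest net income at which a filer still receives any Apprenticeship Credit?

After 49 increments the reduction is 49 × $60 = $2,940, leaving $20; one more increment wipes it out. Increment 49 ends at excess 49 × $1,000 = $49,000, so the highest qualifying income is $233,900 + $49,000 = $282,900.

$282,900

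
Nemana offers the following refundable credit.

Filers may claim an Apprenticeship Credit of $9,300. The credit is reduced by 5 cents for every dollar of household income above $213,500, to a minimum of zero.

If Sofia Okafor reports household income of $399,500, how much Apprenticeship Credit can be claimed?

Apprenticeship Credit: 5% of the $186,000 excess over $213,500 is $9,300 ≥ base, so the credit is $0.

$0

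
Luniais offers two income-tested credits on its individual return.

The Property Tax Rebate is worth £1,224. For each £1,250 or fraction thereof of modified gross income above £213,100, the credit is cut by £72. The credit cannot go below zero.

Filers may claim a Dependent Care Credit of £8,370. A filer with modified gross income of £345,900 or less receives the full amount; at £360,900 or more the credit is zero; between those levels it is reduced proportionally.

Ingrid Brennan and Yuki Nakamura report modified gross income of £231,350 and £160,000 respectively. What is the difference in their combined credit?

£1,080

Ingrid (£231,350): Property Tax Rebate: income exceeds £213,100 by £18,250, which is 15 full-or-partial £1,250 increments; reduction = 15 × £72 = £1,080, leaving £144. Dependent Care Credit: £231,350 is at or below the £345,900 threshold, so the full £8,370 applies. total £144 + £8,370 = £8,514
Yuki (£160,000): Property Tax Rebate: £160,000 is at or below the £213,100 threshold, so the full £1,224 applies. Dependent Care Credit: £160,000 is at or below the £345,900 threshold, so the full £8,370 applies. total £1,224 + £8,370 = £9,594
Difference: |£8,514 − £9,594| = £1,080.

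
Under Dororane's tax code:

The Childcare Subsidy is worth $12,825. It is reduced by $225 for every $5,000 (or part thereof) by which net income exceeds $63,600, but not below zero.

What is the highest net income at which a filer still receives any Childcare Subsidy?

After 56 increments the reduction is 56 × $225 = $12,600, leaving $225; one more increment wipes it out. Increment 56 ends at excess 56 × $5,000 = $280,000, so the highest qualifying income is $63,600 + $280,000 = $343,600.

$343,600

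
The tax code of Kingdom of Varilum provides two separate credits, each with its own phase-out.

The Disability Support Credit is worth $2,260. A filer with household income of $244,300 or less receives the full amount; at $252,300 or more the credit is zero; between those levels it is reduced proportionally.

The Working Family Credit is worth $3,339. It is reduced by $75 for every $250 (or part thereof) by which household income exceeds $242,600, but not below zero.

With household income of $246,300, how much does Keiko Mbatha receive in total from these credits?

$3,909

Disability Support Credit: $246,300 is $2,000 into a $8,000 phase-out range, leaving 6,000/8,000 of the credit: $2,260 × 6,000/8,000 = $1,695.
Working Family Credit: income exceeds $242,600 by $3,700, which is 15 full-or-partial $250 increments; reduction = 15 × $75 = $1,125, leaving $2,214.
Total: $1,695 + $2,214 = $3,909.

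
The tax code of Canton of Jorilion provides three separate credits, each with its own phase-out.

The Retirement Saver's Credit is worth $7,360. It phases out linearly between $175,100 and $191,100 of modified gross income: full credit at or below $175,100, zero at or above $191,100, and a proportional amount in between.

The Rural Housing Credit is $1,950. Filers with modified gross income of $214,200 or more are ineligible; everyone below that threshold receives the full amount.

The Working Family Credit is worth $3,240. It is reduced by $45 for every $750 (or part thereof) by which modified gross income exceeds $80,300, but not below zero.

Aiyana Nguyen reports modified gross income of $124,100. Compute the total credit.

Retirement Saver's Credit: $124,100 is at or below the $175,100 threshold, so the full $7,360 applies.
Rural Housing Credit: $124,100 is below the $214,200 cutoff, so the full $1,950 applies.
Working Family Credit: income exceeds $80,300 by $43,800, which is 59 full-or-partial $750 increments; reduction = 59 × $45 = $2,655, leaving $585.
Total: $7,360 + $1,950 + $585 = $9,895.

$9,895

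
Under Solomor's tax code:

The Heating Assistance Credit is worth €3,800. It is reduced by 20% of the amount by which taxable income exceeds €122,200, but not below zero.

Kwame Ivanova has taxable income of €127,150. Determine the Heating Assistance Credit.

€2,810

Heating Assistance Credit: 20% of the €4,950 excess over €122,200 is €990; credit = €3,800 − €990 = €2,810.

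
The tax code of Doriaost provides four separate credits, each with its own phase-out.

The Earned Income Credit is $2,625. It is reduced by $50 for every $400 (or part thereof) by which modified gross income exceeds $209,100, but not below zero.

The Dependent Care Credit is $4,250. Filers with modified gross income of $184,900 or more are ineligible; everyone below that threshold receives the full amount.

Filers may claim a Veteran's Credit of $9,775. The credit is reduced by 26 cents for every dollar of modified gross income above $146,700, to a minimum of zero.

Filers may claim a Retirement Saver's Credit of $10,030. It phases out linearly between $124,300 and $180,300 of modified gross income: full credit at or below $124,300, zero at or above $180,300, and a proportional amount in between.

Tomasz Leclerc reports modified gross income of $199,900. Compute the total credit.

Earned Income Credit: $199,900 is at or below the $209,100 threshold, so the full $2,625 applies.
Dependent Care Credit: $199,900 meets or exceeds the $184,900 cutoff, so the credit is $0.
Veteran's Credit: 26% of the $53,200 excess over $146,700 is $13,832 ≥ base, so the credit is $0.
Retirement Saver's Credit: $199,900 is at or above $180,300, so the credit is $0.
Total: $2,625 + $0 + $0 + $0 = $2,625.

$2,625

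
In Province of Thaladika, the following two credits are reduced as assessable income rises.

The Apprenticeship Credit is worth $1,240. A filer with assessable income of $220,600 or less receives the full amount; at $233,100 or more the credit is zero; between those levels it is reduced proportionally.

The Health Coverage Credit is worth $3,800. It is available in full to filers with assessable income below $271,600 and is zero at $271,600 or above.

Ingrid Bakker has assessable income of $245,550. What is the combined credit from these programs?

$3,800

Apprenticeship Credit: $245,550 is at or above $233,100, so the credit is $0.
Health Coverage Credit: $245,550 is below the $271,600 cutoff, so the full $3,800 applies.
Total: $0 + $3,800 = $3,800.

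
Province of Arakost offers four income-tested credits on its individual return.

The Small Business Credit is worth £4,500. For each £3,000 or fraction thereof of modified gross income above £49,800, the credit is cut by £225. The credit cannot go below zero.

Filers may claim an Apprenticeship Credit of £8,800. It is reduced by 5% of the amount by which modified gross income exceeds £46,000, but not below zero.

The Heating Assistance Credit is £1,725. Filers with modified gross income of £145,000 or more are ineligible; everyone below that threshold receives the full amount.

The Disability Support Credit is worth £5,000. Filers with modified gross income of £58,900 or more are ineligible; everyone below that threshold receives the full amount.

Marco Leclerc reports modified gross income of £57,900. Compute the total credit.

£18,755

Small Business Credit: income exceeds £49,800 by £8,100, which is 3 full-or-partial £3,000 increments; reduction = 3 × £225 = £675, leaving £3,825.
Apprenticeship Credit: 5% of the £11,900 excess over £46,000 is £595; credit = £8,800 − £595 = £8,205.
Heating Assistance Credit: £57,900 is below the £145,000 cutoff, so the full £1,725 applies.
Disability Support Credit: £57,900 is below the £58,900 cutoff, so the full £5,000 applies.
Total: £3,825 + £8,205 + £1,725 + £5,000 = £18,755.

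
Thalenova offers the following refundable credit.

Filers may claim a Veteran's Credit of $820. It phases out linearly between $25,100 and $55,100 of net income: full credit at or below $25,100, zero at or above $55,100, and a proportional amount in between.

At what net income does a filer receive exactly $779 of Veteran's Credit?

$26,600

$779 is 779/820 of the full $820, so 41/820 of the $30,000 range has been used: income = $25,100 + $30,000 × 41/820 = $26,600.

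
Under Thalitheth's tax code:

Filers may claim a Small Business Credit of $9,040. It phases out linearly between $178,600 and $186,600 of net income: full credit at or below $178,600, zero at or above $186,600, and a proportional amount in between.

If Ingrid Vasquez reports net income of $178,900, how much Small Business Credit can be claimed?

$8,701

Small Business Credit: $178,900 is $300 into a $8,000 phase-out range, leaving 7,700/8,000 of the credit: $9,040 × 7,700/8,000 = $8,701.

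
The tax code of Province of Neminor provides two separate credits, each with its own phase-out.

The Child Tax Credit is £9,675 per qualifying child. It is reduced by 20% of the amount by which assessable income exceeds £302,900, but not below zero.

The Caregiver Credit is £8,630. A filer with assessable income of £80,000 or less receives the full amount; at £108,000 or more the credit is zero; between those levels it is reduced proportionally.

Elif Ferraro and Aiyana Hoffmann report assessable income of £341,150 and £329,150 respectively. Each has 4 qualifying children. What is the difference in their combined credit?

Elif (£341,150): Child Tax Credit: base = 4 × £9,675 = £38,700. 20% of the £38,250 excess over £302,900 is £7,650; credit = £38,700 − £7,650 = £31,050. Caregiver Credit: £341,150 is at or above £108,000, so the credit is £0. total £31,050 + £0 = £31,050
Aiyana (£329,150): Child Tax Credit: base = 4 × £9,675 = £38,700. 20% of the £26,250 excess over £302,900 is £5,250; credit = £38,700 − £5,250 = £33,450. Caregiver Credit: £329,150 is at or above £108,000, so the credit is £0. total £33,450 + £0 = £33,450
Difference: |£31,050 − £33,450| = £2,400.

£2,400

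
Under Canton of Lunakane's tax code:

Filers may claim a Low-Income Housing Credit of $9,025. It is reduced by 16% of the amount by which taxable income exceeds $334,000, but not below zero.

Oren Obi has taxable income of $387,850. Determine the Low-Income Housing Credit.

$409

Low-Income Housing Credit: 16% of the $53,850 excess over $334,000 is $8,616; credit = $9,025 − $8,616 = $409.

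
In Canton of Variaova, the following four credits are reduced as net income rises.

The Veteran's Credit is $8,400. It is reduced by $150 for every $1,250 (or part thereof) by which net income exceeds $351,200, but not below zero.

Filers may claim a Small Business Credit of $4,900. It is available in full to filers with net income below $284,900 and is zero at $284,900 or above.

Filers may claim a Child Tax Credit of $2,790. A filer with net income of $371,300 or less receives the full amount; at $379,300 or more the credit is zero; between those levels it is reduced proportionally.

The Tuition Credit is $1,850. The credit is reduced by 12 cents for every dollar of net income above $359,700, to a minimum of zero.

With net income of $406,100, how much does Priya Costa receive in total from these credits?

$1,800

Veteran's Credit: income exceeds $351,200 by $54,900, which is 44 full-or-partial $1,250 increments; reduction = 44 × $150 = $6,600, leaving $1,800.
Small Business Credit: $406,100 meets or exceeds the $284,900 cutoff, so the credit is $0.
Child Tax Credit: $406,100 is at or above $379,300, so the credit is $0.
Tuition Credit: 12% of the $46,400 excess over $359,700 is $5,568 ≥ base, so the credit is $0.
Total: $1,800 + $0 + $0 + $0 = $1,800.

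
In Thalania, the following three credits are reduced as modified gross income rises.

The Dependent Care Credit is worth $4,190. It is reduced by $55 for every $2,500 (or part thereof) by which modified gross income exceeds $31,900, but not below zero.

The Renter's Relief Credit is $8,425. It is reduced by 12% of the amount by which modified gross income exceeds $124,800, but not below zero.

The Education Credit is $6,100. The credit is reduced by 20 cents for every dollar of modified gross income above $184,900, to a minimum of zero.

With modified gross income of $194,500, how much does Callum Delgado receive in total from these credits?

$4,801

Dependent Care Credit: income exceeds $31,900 by $162,600, which is 66 full-or-partial $2,500 increments; reduction = 66 × $55 = $3,630, leaving $560.
Renter's Relief Credit: 12% of the $69,700 excess over $124,800 is $8,364; credit = $8,425 − $8,364 = $61.
Education Credit: 20% of the $9,600 excess over $184,900 is $1,920; credit = $6,100 − $1,920 = $4,180.
Total: $560 + $61 + $4,180 = $4,801.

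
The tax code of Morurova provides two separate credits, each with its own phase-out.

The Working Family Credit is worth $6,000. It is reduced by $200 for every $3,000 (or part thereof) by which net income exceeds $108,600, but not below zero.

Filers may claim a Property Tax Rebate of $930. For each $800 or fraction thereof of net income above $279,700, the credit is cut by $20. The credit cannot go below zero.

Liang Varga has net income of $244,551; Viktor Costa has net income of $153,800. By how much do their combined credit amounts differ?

$2,800

Liang ($244,551): Working Family Credit: income exceeds $108,600 by $135,951 → 46 increments × $200 = $9,200 ≥ base, so the credit is $0. Property Tax Rebate: $244,551 is at or below the $279,700 threshold, so the full $930 applies. total $0 + $930 = $930
Viktor ($153,800): Working Family Credit: income exceeds $108,600 by $45,200, which is 16 full-or-partial $3,000 increments; reduction = 16 × $200 = $3,200, leaving $2,800. Property Tax Rebate: $153,800 is at or below the $279,700 threshold, so the full $930 applies. total $2,800 + $930 = $3,730
Difference: |$930 − $3,730| = $2,800.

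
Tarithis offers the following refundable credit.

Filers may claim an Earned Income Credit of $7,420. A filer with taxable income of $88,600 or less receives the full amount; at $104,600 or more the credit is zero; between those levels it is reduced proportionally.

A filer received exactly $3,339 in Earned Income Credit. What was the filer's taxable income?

$97,400

$3,339 is 3,339/7,420 of the full $7,420, so 4,081/7,420 of the $16,000 range has been used: income = $88,600 + $16,000 × 4,081/7,420 = $97,400.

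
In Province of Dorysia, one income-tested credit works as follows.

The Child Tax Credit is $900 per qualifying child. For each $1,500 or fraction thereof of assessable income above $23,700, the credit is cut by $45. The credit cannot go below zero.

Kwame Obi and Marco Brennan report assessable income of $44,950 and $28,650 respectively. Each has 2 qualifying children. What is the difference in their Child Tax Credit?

Kwame ($44,950): Child Tax Credit: base = 2 × $900 = $1,800. income exceeds $23,700 by $21,250, which is 15 full-or-partial $1,500 increments; reduction = 15 × $45 = $675, leaving $1,125.
Marco ($28,650): Child Tax Credit: base = 2 × $900 = $1,800. income exceeds $23,700 by $4,950, which is 4 full-or-partial $1,500 increments; reduction = 4 × $45 = $180, leaving $1,620.
Difference: |$1,125 − $1,620| = $495.

$495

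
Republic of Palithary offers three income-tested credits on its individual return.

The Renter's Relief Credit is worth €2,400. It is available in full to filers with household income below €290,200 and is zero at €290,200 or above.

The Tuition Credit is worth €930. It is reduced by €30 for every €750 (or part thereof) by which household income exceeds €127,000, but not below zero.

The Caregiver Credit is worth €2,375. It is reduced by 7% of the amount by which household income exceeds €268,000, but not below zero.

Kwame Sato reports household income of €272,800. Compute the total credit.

Renter's Relief Credit: €272,800 is below the €290,200 cutoff, so the full €2,400 applies.
Tuition Credit: income exceeds €127,000 by €145,800 → 195 increments × €30 = €5,850 ≥ base, so the credit is €0.
Caregiver Credit: 7% of the €4,800 excess over €268,000 is €336; credit = €2,375 − €336 = €2,039.
Total: €2,400 + €0 + €2,039 = €4,439.

€4,439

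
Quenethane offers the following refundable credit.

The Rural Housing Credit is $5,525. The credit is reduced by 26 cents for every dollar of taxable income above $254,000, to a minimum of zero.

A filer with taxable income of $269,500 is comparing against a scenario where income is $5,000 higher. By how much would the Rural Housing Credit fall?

At $269,500 — 26% of the $15,500 excess over $254,000 is $4,030; credit = $5,525 − $4,030 = $1,495.
At $274,500 — 26% of the $20,500 excess over $254,000 is $5,330; credit = $5,525 − $5,330 = $195.
Lost: $1,495 − $195 = $1,300.

$1,300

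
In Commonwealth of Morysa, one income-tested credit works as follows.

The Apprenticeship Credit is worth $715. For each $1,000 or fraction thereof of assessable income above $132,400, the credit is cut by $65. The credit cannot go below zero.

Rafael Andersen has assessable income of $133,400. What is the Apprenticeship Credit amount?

Apprenticeship Credit: income exceeds $132,400 by $1,000, which is 1 full-or-partial $1,000 increment; reduction = 1 × $65 = $65, leaving $650.

$650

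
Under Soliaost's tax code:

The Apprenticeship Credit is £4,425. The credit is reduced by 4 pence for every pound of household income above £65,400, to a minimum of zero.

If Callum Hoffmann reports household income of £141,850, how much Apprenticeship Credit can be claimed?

£1,367

Apprenticeship Credit: 4% of the £76,450 excess over £65,400 is £3,058; credit = £4,425 − £3,058 = £1,367.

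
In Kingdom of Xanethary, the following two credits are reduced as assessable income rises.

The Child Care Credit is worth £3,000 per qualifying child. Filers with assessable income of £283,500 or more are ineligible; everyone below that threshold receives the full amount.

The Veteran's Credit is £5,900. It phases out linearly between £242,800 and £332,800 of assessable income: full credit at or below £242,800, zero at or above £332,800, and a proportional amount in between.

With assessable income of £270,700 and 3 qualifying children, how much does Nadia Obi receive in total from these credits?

Child Care Credit: base = 3 × £3,000 = £9,000. £270,700 is below the £283,500 cutoff, so the full £9,000 applies.
Veteran's Credit: £270,700 is £27,900 into a £90,000 phase-out range, leaving 62,100/90,000 of the credit: £5,900 × 62,100/90,000 = £4,071.
Total: £9,000 + £4,071 = £13,071.

£13,071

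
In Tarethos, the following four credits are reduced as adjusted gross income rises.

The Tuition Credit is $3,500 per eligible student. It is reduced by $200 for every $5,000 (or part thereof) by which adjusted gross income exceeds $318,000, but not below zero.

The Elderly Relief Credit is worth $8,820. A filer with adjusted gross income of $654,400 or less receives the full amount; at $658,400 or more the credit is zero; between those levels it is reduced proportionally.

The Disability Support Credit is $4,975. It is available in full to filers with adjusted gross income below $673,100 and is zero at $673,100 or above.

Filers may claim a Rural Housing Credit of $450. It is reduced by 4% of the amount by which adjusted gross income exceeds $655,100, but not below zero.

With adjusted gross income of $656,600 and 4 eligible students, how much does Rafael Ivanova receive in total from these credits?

$9,734

Tuition Credit: base = 4 × $3,500 = $14,000. income exceeds $318,000 by $338,600, which is 68 full-or-partial $5,000 increments; reduction = 68 × $200 = $13,600, leaving $400.
Elderly Relief Credit: $656,600 is $2,200 into a $4,000 phase-out range, leaving 1,800/4,000 of the credit: $8,820 × 1,800/4,000 = $3,969.
Disability Support Credit: $656,600 is below the $673,100 cutoff, so the full $4,975 applies.
Rural Housing Credit: 4% of the $1,500 excess over $655,100 is $60; credit = $450 − $60 = $390.
Total: $400 + $3,969 + $4,975 + $390 = $9,734.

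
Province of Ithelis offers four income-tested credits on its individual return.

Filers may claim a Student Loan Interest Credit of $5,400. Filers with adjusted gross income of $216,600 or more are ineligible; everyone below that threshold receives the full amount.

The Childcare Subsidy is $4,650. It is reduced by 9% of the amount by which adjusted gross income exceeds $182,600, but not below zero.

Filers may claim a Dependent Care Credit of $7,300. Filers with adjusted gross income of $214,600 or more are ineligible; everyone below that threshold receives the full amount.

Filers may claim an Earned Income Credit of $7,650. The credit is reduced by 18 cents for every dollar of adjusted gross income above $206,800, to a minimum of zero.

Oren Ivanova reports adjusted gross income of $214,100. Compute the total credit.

Student Loan Interest Credit: $214,100 is below the $216,600 cutoff, so the full $5,400 applies.
Childcare Subsidy: 9% of the $31,500 excess over $182,600 is $2,835; credit = $4,650 − $2,835 = $1,815.
Dependent Care Credit: $214,100 is below the $214,600 cutoff, so the full $7,300 applies.
Earned Income Credit: 18% of the $7,300 excess over $206,800 is $1,314; credit = $7,650 − $1,314 = $6,336.
Total: $5,400 + $1,815 + $7,300 + $6,336 = $20,851.

$20,851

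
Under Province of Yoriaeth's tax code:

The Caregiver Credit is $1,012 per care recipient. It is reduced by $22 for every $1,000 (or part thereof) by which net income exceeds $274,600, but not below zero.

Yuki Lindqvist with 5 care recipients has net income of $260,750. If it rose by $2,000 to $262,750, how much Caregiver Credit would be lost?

At $260,750 — base = 5 × $1,012 = $5,060. $260,750 is at or below the $274,600 threshold, so the full $5,060 applies.
At $262,750 — base = 5 × $1,012 = $5,060. $262,750 is at or below the $274,600 threshold, so the full $5,060 applies.
Lost: $5,060 − $5,060 = $0.

$0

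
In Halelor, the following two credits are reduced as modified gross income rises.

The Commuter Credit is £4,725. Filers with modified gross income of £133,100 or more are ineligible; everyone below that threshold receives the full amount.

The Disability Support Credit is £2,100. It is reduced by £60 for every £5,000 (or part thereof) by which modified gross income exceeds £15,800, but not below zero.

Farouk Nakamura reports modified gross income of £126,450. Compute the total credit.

£5,445

Commuter Credit: £126,450 is below the £133,100 cutoff, so the full £4,725 applies.
Disability Support Credit: income exceeds £15,800 by £110,650, which is 23 full-or-partial £5,000 increments; reduction = 23 × £60 = £1,380, leaving £720.
Total: £4,725 + £720 = £5,445.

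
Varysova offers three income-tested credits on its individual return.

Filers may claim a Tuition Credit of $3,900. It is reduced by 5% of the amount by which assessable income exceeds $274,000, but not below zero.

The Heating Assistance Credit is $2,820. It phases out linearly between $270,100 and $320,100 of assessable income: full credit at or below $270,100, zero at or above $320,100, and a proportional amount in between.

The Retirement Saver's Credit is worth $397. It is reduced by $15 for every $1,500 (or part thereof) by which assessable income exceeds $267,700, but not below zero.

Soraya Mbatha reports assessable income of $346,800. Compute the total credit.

Tuition Credit: 5% of the $72,800 excess over $274,000 is $3,640; credit = $3,900 − $3,640 = $260.
Heating Assistance Credit: $346,800 is at or above $320,100, so the credit is $0.
Retirement Saver's Credit: income exceeds $267,700 by $79,100 → 53 increments × $15 = $795 ≥ base, so the credit is $0.
Total: $260 + $0 + $0 = $260.

$260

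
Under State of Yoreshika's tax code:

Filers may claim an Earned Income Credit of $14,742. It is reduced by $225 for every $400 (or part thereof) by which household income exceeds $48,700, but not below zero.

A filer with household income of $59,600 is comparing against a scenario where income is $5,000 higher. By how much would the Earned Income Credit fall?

At $59,600 — income exceeds $48,700 by $10,900, which is 28 full-or-partial $400 increments; reduction = 28 × $225 = $6,300, leaving $8,442.
At $64,600 — income exceeds $48,700 by $15,900, which is 40 full-or-partial $400 increments; reduction = 40 × $225 = $9,000, leaving $5,742.
Lost: $8,442 − $5,742 = $2,700.

$2,700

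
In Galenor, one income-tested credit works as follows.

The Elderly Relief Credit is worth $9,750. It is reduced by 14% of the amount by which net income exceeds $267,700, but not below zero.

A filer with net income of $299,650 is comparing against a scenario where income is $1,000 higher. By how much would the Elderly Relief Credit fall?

$140

At $299,650 — 14% of the $31,950 excess over $267,700 is $4,473; credit = $9,750 − $4,473 = $5,277.
At $300,650 — 14% of the $32,950 excess over $267,700 is $4,613; credit = $9,750 − $4,613 = $5,137.
Lost: $5,277 − $5,137 = $140.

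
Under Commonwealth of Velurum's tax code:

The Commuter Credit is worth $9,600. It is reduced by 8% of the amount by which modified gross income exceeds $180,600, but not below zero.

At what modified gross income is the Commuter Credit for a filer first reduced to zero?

The credit falls by 8% of each dollar above $180,600, so it reaches zero when the excess is $9,600 / 8% = $120,000: income = $180,600 + $120,000 = $300,600.

$300,600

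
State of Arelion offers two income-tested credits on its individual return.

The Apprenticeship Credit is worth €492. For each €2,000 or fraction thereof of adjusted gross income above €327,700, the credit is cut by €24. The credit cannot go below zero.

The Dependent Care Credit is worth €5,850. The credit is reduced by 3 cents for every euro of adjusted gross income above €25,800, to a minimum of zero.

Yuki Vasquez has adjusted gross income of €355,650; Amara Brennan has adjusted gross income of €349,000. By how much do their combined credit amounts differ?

€72

Yuki (€355,650): Apprenticeship Credit: income exceeds €327,700 by €27,950, which is 14 full-or-partial €2,000 increments; reduction = 14 × €24 = €336, leaving €156. Dependent Care Credit: 3% of the €329,850 excess over €25,800 is €9,895.50 ≥ base, so the credit is €0. total €156 + €0 = €156
Amara (€349,000): Apprenticeship Credit: income exceeds €327,700 by €21,300, which is 11 full-or-partial €2,000 increments; reduction = 11 × €24 = €264, leaving €228. Dependent Care Credit: 3% of the €323,200 excess over €25,800 is €9,696 ≥ base, so the credit is €0. total €228 + €0 = €228
Difference: |€156 − €228| = €72.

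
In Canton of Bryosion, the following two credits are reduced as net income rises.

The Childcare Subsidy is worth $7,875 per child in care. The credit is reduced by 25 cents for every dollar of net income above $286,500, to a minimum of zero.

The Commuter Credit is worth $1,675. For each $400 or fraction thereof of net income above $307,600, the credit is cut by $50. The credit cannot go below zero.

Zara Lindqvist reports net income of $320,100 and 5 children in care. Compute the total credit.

Childcare Subsidy: base = 5 × $7,875 = $39,375. 25% of the $33,600 excess over $286,500 is $8,400; credit = $39,375 − $8,400 = $30,975.
Commuter Credit: income exceeds $307,600 by $12,500, which is 32 full-or-partial $400 increments; reduction = 32 × $50 = $1,600, leaving $75.
Total: $30,975 + $75 = $31,050.

$31,050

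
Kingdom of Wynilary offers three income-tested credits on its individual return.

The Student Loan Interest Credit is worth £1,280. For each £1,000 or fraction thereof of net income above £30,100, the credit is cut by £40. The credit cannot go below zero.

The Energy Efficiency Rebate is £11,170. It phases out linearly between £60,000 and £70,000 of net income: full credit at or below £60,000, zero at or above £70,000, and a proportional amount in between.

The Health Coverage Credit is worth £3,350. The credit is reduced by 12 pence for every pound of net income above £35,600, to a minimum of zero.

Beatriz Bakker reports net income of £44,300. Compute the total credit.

£14,156

Student Loan Interest Credit: income exceeds £30,100 by £14,200, which is 15 full-or-partial £1,000 increments; reduction = 15 × £40 = £600, leaving £680.
Energy Efficiency Rebate: £44,300 is at or below the £60,000 threshold, so the full £11,170 applies.
Health Coverage Credit: 12% of the £8,700 excess over £35,600 is £1,044; credit = £3,350 − £1,044 = £2,306.
Total: £680 + £11,170 + £2,306 = £14,156.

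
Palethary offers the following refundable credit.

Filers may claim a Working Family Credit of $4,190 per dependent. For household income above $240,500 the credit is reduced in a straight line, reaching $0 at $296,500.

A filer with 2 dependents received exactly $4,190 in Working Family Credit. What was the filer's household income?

$268,500

Full credit = 2 × $4,190 = $8,380.
$4,190 is 4,190/8,380 of the full $8,380, so 4,190/8,380 of the $56,000 range has been used: income = $240,500 + $56,000 × 4,190/8,380 = $268,500.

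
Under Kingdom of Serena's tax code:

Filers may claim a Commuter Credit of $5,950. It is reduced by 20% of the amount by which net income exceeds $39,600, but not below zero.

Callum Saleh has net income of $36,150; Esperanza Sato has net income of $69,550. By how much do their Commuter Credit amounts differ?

Callum ($36,150): Commuter Credit: $36,150 is at or below the $39,600 threshold, so the full $5,950 applies.
Esperanza ($69,550): Commuter Credit: 20% of the $29,950 excess over $39,600 is $5,990 ≥ base, so the credit is $0.
Difference: |$5,950 − $0| = $5,950.

$5,950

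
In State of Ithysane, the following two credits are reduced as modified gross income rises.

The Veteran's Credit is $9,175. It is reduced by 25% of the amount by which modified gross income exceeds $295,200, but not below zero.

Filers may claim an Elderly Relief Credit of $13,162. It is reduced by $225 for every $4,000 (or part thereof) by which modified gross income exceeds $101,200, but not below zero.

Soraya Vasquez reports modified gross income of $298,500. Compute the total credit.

Veteran's Credit: 25% of the $3,300 excess over $295,200 is $825; credit = $9,175 − $825 = $8,350.
Elderly Relief Credit: income exceeds $101,200 by $197,300, which is 50 full-or-partial $4,000 increments; reduction = 50 × $225 = $11,250, leaving $1,912.
Total: $8,350 + $1,912 = $10,262.

$10,262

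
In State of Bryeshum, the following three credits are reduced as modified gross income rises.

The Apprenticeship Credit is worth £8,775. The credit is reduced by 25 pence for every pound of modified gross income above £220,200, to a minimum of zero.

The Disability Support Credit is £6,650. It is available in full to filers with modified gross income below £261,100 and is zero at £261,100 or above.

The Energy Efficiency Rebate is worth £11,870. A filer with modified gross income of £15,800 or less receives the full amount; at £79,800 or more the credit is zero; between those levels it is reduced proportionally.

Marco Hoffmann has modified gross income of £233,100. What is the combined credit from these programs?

Apprenticeship Credit: 25% of the £12,900 excess over £220,200 is £3,225; credit = £8,775 − £3,225 = £5,550.
Disability Support Credit: £233,100 is below the £261,100 cutoff, so the full £6,650 applies.
Energy Efficiency Rebate: £233,100 is at or above £79,800, so the credit is £0.
Total: £5,550 + £6,650 + £0 = £12,200.

£12,200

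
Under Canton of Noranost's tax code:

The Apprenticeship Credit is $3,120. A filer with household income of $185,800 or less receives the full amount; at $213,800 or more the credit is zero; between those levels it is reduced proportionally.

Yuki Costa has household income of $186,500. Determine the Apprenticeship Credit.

$3,042

Apprenticeship Credit: $186,500 is $700 into a $28,000 phase-out range, leaving 27,300/28,000 of the credit: $3,120 × 27,300/28,000 = $3,042.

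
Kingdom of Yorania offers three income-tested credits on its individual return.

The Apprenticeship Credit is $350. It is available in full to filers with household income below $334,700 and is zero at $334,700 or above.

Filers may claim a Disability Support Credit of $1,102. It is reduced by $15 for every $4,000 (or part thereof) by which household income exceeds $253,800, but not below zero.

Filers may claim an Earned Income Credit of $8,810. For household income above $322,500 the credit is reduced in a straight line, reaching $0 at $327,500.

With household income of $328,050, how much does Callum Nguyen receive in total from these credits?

$1,167

Apprenticeship Credit: $328,050 is below the $334,700 cutoff, so the full $350 applies.
Disability Support Credit: income exceeds $253,800 by $74,250, which is 19 full-or-partial $4,000 increments; reduction = 19 × $15 = $285, leaving $817.
Earned Income Credit: $328,050 is at or above $327,500, so the credit is $0.
Total: $350 + $817 + $0 = $1,167.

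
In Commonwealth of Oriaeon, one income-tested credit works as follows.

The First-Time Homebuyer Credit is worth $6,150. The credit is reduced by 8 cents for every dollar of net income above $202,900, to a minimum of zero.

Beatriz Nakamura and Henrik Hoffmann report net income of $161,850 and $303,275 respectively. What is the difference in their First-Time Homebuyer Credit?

$6,150

Beatriz ($161,850): First-Time Homebuyer Credit: $161,850 is at or below the $202,900 threshold, so the full $6,150 applies.
Henrik ($303,275): First-Time Homebuyer Credit: 8% of the $100,375 excess over $202,900 is $8,030 ≥ base, so the credit is $0.
Difference: |$6,150 − $0| = $6,150.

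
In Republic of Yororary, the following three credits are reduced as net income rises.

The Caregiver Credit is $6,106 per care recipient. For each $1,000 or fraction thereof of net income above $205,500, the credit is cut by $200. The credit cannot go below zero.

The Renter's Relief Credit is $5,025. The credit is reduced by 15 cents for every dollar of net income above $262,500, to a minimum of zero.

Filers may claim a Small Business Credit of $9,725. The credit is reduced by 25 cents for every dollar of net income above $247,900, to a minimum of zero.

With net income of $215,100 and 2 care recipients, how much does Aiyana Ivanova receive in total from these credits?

Caregiver Credit: base = 2 × $6,106 = $12,212. income exceeds $205,500 by $9,600, which is 10 full-or-partial $1,000 increments; reduction = 10 × $200 = $2,000, leaving $10,212.
Renter's Relief Credit: $215,100 is at or below the $262,500 threshold, so the full $5,025 applies.
Small Business Credit: $215,100 is at or below the $247,900 threshold, so the full $9,725 applies.
Total: $10,212 + $5,025 + $9,725 = $24,962.

$24,962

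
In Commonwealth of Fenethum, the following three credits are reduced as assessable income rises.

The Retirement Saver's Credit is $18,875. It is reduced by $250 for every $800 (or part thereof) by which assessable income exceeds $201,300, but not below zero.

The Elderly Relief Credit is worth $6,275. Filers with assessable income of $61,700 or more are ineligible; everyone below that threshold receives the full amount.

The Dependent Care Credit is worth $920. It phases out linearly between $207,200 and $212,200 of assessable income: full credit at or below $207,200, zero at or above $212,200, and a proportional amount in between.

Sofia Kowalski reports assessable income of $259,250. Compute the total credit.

$625

Retirement Saver's Credit: income exceeds $201,300 by $57,950, which is 73 full-or-partial $800 increments; reduction = 73 × $250 = $18,250, leaving $625.
Elderly Relief Credit: $259,250 meets or exceeds the $61,700 cutoff, so the credit is $0.
Dependent Care Credit: $259,250 is at or above $212,200, so the credit is $0.
Total: $625 + $0 + $0 = $625.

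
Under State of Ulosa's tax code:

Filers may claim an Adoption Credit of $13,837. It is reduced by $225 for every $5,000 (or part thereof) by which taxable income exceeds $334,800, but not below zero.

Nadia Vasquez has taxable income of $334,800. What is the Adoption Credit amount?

$13,837

Adoption Credit: $334,800 is at or below the $334,800 threshold, so the full $13,837 applies.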